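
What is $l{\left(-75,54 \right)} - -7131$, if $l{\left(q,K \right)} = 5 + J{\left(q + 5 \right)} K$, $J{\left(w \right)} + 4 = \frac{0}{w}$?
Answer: $6920$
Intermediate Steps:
$J{\left(w \right)} = -4$ ($J{\left(w \right)} = -4 + \frac{0}{w} = -4 + 0 = -4$)
$l{\left(q,K \right)} = 5 - 4 K$
$l{\left(-75,54 \right)} - -7131 = \left(5 - 216\right) - -7131 = \left(5 - 216\right) + 7131 = -211 + 7131 = 6920$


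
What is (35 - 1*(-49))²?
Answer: 7056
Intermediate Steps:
(35 - 1*(-49))² = (35 + 49)² = 84² = 7056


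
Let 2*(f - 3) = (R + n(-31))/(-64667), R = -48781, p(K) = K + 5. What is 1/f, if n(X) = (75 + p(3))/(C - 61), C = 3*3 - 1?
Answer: 3427351/11574791 ≈ 0.29610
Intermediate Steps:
p(K) = 5 + K
C = 8 (C = 9 - 1 = 8)
n(X) = -83/53 (n(X) = (75 + (5 + 3))/(8 - 61) = (75 + 8)/(-53) = 83*(-1/53) = -83/53)
f = 11574791/3427351 (f = 3 + ((-48781 - 83/53)/(-64667))/2 = 3 + (-2585476/53*(-1/64667))/2 = 3 + (½)*(2585476/3427351) = 3 + 1292738/3427351 = 11574791/3427351 ≈ 3.3772)
1/f = 1/(11574791/3427351) = 3427351/11574791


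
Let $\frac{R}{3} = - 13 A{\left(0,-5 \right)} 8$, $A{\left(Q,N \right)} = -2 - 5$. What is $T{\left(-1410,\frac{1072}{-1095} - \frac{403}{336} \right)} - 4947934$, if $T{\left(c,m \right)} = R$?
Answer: $-4945750$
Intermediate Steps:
$A{\left(Q,N \right)} = -7$ ($A{\left(Q,N \right)} = -2 - 5 = -7$)
$R = 2184$ ($R = 3 \left(-13\right) \left(-7\right) 8 = 3 \cdot 91 \cdot 8 = 3 \cdot 728 = 2184$)
$T{\left(c,m \right)} = 2184$
$T{\left(-1410,\frac{1072}{-1095} - \frac{403}{336} \right)} - 4947934 = 2184 - 4947934 = -4945750$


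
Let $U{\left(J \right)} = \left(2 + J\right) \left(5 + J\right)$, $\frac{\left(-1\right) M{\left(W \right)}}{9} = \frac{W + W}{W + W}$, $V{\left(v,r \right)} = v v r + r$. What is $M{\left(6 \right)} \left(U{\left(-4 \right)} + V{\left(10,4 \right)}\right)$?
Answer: $-3618$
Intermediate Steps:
$V{\left(v,r \right)} = r + r v^{2}$ ($V{\left(v,r \right)} = v^{2} r + r = r v^{2} + r = r + r v^{2}$)
$M{\left(W \right)} = -9$ ($M{\left(W \right)} = - 9 \frac{W + W}{W + W} = - 9 \frac{2 W}{2 W} = - 9 \cdot 2 W \frac{1}{2 W} = \left(-9\right) 1 = -9$)
$M{\left(6 \right)} \left(U{\left(-4 \right)} + V{\left(10,4 \right)}\right) = - 9 \left(\left(10 + \left(-4\right)^{2} + 7 \left(-4\right)\right) + 4 \left(1 + 10^{2}\right)\right) = - 9 \left(\left(10 + 16 - 28\right) + 4 \left(1 + 100\right)\right) = - 9 \left(-2 + 4 \cdot 101\right) = - 9 \left(-2 + 404\right) = \left(-9\right) 402 = -3618$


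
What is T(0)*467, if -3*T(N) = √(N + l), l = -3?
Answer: -467*I*√3/3 ≈ -269.62*I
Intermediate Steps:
T(N) = -√(-3 + N)/3 (T(N) = -√(N - 3)/3 = -√(-3 + N)/3)
T(0)*467 = -√(-3 + 0)/3*467 = -I*√3/3*467 = -467*I*√3/3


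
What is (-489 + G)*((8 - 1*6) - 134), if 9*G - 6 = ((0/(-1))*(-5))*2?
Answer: 64460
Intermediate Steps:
G = ⅔ (G = ⅔ + (((0/(-1))*(-5))*2)/9 = ⅔ + (((0*(-1))*(-5))*2)/9 = ⅔ + ((0*(-5))*2)/9 = ⅔ + (0*2)/9 = ⅔ + (⅑)*0 = ⅔ + 0 = ⅔ ≈ 0.66667)
(-489 + G)*((8 - 1*6) - 134) = (-489 + ⅔)*((8 - 1*6) - 134) = -1465*((8 - 6) - 134)/3 = -1465*(2 - 134)/3 = -1465/3*(-132) = 64460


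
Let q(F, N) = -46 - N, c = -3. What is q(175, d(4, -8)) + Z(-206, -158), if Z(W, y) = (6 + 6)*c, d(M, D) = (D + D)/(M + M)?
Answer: -80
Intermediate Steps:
d(M, D) = D/M (d(M, D) = (2*D)/((2*M)) = (2*D)*(1/(2*M)) = D/M)
Z(W, y) = -36 (Z(W, y) = (6 + 6)*(-3) = 12*(-3) = -36)
q(175, d(4, -8)) + Z(-206, -158) = (-46 - (-8)/4) - 36 = (-46 - 1*(-2)) - 36 = (-46 + 2) - 36 = -44 - 36 = -80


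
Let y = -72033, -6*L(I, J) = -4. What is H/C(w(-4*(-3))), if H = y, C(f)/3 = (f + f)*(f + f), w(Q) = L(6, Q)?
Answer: -216099/16 ≈ -13506.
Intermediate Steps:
L(I, J) = ⅔ (L(I, J) = -⅙*(-4) = ⅔)
w(Q) = ⅔
C(f) = 12*f² (C(f) = 3*((f + f)*(f + f)) = 3*((2*f)*(2*f)) = 3*(4*f²) = 12*f²)
H = -72033
H/C(w(-4*(-3))) = -72033/(12*(⅔)²) = -72033/(12*(4/9)) = -72033/16/3 = -72033*3/16 = -216099/16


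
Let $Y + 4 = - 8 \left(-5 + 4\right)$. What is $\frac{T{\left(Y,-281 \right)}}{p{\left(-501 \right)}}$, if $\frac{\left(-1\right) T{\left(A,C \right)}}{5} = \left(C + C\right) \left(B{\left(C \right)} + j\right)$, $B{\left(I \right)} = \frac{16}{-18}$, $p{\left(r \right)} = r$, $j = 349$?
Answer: $- \frac{8803730}{4509} \approx -1952.5$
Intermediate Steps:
$B{\left(I \right)} = - \frac{8}{9}$ ($B{\left(I \right)} = 16 \left(- \frac{1}{18}\right) = - \frac{8}{9}$)
$Y = 4$ ($Y = -4 - 8 \left(-5 + 4\right) = -4 - -8 = -4 + 8 = 4$)
$T{\left(A,C \right)} = - \frac{31330 C}{9}$ ($T{\left(A,C \right)} = - 5 \left(C + C\right) \left(- \frac{8}{9} + 349\right) = - 5 \cdot 2 C \frac{3133}{9} = - 5 \frac{6266 C}{9} = - \frac{31330 C}{9}$)
$\frac{T{\left(Y,-281 \right)}}{p{\left(-501 \right)}} = \frac{\left(- \frac{31330}{9}\right) \left(-281\right)}{-501} = \frac{8803730}{9} \left(- \frac{1}{501}\right) = - \frac{8803730}{4509}$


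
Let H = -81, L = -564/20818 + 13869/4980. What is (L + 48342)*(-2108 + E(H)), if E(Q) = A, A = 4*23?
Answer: -60144924252024/617105 ≈ -9.7463e+7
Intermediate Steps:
L = 47652687/17278940 (L = -564*1/20818 + 13869*(1/4980) = -282/10409 + 4623/1660 = 47652687/17278940 ≈ 2.7578)
A = 92
E(Q) = 92
(L + 48342)*(-2108 + E(H)) = (47652687/17278940 + 48342)*(-2108 + 92) = (835346170167/17278940)*(-2016) = -60144924252024/617105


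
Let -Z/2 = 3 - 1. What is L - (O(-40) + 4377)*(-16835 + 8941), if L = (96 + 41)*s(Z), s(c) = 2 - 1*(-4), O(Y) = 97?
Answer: 35318578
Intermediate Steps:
Z = -4 (Z = -2*(3 - 1) = -2*2 = -4)
s(c) = 6 (s(c) = 2 + 4 = 6)
L = 822 (L = (96 + 41)*6 = 137*6 = 822)
L - (O(-40) + 4377)*(-16835 + 8941) = 822 - (97 + 4377)*(-16835 + 8941) = 822 - 4474*(-7894) = 822 - 1*(-35317756) = 822 + 35317756 = 35318578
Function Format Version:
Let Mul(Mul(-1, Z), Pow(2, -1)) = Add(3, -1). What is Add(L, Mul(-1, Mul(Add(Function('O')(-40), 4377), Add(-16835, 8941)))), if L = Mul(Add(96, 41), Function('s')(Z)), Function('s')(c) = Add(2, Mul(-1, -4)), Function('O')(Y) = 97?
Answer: 35318578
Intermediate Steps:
Z = -4 (Z = Mul(-2, Add(3, -1)) = Mul(-2, 2) = -4)
Function('s')(c) = 6 (Function('s')(c) = Add(2, 4) = 6)
L = 822 (L = Mul(Add(96, 41), 6) = Mul(137, 6) = 822)
Add(L, Mul(-1, Mul(Add(Function('O')(-40), 4377), Add(-16835, 8941)))) = Add(822, Mul(-1, Mul(Add(97, 4377), Add(-16835, 8941)))) = Add(822, Mul(-1, Mul(4474, -7894))) = Add(822, Mul(-1, -35317756)) = Add(822, 35317756) = 35318578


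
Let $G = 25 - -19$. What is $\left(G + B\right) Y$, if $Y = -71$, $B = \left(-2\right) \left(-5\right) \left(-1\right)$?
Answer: $-2414$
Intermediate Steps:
$G = 44$ ($G = 25 + 19 = 44$)
$B = -10$ ($B = 10 \left(-1\right) = -10$)
$\left(G + B\right) Y = \left(44 - 10\right) \left(-71\right) = 34 \left(-71\right) = -2414$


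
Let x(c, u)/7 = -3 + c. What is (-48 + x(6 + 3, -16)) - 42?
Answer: -48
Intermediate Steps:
x(c, u) = -21 + 7*c (x(c, u) = 7*(-3 + c) = -21 + 7*c)
(-48 + x(6 + 3, -16)) - 42 = (-48 + (-21 + 7*(6 + 3))) - 42 = (-48 + (-21 + 7*9)) - 42 = (-48 + (-21 + 63)) - 42 = (-48 + 42) - 42 = -6 - 42 = -48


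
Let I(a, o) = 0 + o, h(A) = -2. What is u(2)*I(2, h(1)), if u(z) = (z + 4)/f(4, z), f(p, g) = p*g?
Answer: -3/2 ≈ -1.5000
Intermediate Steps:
f(p, g) = g*p
I(a, o) = o
u(z) = (4 + z)/(4*z) (u(z) = (z + 4)/((z*4)) = (4 + z)/((4*z)) = (1/(4*z))*(4 + z) = (4 + z)/(4*z))
u(2)*I(2, h(1)) = ((¼)*(4 + 2)/2)*(-2) = ((¼)*(½)*6)*(-2) = (¾)*(-2) = -3/2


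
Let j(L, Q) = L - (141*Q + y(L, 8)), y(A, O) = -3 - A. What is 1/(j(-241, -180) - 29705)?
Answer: -1/4804 ≈ -0.00020816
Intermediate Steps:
j(L, Q) = 3 - 141*Q + 2*L (j(L, Q) = L - (141*Q + (-3 - L)) = L - (-3 - L + 141*Q) = L + (3 + L - 141*Q) = 3 - 141*Q + 2*L)
1/(j(-241, -180) - 29705) = 1/((3 - 141*(-180) + 2*(-241)) - 29705) = 1/((3 + 25380 - 482) - 29705) = 1/(24901 - 29705) = 1/(-4804) = -1/4804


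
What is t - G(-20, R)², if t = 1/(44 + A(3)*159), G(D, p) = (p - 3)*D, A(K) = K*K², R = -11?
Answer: -340020799/4337 ≈ -78400.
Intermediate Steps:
A(K) = K³
G(D, p) = D*(-3 + p) (G(D, p) = (-3 + p)*D = D*(-3 + p))
t = 1/4337 (t = 1/(44 + 3³*159) = 1/(44 + 27*159) = 1/(44 + 4293) = 1/4337 ≈ 0.00023057)
t - G(-20, R)² = 1/4337 - (-20*(-3 - 11))² = 1/4337 - (-20*(-14))² = 1/4337 - 1*280² = 1/4337 - 1*78400 = 1/4337 - 78400 = -340020799/4337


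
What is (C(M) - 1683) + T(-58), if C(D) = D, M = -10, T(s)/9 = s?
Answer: -2215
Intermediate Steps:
T(s) = 9*s
(C(M) - 1683) + T(-58) = (-10 - 1683) + 9*(-58) = -1693 - 522 = -2215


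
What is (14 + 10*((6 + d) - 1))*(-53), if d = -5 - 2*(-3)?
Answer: -3922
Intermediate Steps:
d = 1 (d = -5 + 6 = 1)
(14 + 10*((6 + d) - 1))*(-53) = (14 + 10*((6 + 1) - 1))*(-53) = (14 + 10*(7 - 1))*(-53) = (14 + 10*6)*(-53) = (14 + 60)*(-53) = 74*(-53) = -3922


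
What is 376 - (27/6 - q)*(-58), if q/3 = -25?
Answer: 4987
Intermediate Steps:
q = -75 (q = 3*(-25) = -75)
376 - (27/6 - q)*(-58) = 376 - (27/6 - 1*(-75))*(-58) = 376 - (27*(⅙) + 75)*(-58) = 376 - (9/2 + 75)*(-58) = 376 - 159*(-58)/2 = 376 - 1*(-4611) = 376 + 4611 = 4987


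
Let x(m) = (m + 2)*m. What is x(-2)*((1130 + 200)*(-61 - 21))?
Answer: 0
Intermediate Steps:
x(m) = m*(2 + m) (x(m) = (2 + m)*m = m*(2 + m))
x(-2)*((1130 + 200)*(-61 - 21)) = (-2*(2 - 2))*((1130 + 200)*(-61 - 21)) = (-2*0)*(1330*(-82)) = 0*(-109060) = 0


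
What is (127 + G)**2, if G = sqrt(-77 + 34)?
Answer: (127 + I*sqrt(43))**2 ≈ 16086.0 + 1665.6*I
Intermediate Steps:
G = I*sqrt(43) (G = sqrt(-43) = I*sqrt(43) ≈ 6.5574*I)
(127 + G)**2 = (127 + I*sqrt(43))**2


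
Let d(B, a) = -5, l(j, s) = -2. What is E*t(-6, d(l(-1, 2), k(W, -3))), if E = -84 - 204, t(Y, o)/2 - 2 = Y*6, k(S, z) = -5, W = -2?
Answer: 19584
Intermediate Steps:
t(Y, o) = 4 + 12*Y (t(Y, o) = 4 + 2*(Y*6) = 4 + 2*(6*Y) = 4 + 12*Y)
E = -288
E*t(-6, d(l(-1, 2), k(W, -3))) = -288*(4 + 12*(-6)) = -288*(4 - 72) = -288*(-68) = 19584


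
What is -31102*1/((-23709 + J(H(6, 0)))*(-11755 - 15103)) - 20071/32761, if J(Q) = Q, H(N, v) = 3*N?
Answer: -6386026643480/10422795488079 ≈ -0.61270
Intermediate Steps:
-31102*1/((-23709 + J(H(6, 0)))*(-11755 - 15103)) - 20071/32761 = -31102*1/((-23709 + 3*6)*(-11755 - 15103)) - 20071/32761 = -31102*(-1/(26858*(-23709 + 18))) - 20071*1/32761 = -31102/((-23691*(-26858))) - 20071/32761 = -31102/636292878 - 20071/32761 = -31102*1/636292878 - 20071/32761 = -15551/318146439 - 20071/32761 = -6386026643480/10422795488079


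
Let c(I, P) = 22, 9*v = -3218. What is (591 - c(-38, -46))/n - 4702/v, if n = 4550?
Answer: 97188971/7320950 ≈ 13.275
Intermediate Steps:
v = -3218/9 (v = (1/9)*(-3218) = -3218/9 ≈ -357.56)
(591 - c(-38, -46))/n - 4702/v = (591 - 1*22)/4550 - 4702/(-3218/9) = (591 - 22)*(1/4550) - 4702*(-9/3218) = 569*(1/4550) + 21159/1609 = 569/4550 + 21159/1609 = 97188971/7320950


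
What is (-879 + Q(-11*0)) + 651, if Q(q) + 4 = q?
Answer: -232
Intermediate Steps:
Q(q) = -4 + q
(-879 + Q(-11*0)) + 651 = (-879 + (-4 - 11*0)) + 651 = (-879 + (-4 + 0)) + 651 = (-879 - 4) + 651 = -883 + 651 = -232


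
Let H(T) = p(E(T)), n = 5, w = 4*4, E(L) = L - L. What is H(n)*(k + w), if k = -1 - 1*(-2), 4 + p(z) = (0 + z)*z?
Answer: -68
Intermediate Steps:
E(L) = 0
w = 16
p(z) = -4 + z² (p(z) = -4 + (0 + z)*z = -4 + z*z = -4 + z²)
H(T) = -4 (H(T) = -4 + 0² = -4 + 0 = -4)
k = 1 (k = -1 + 2 = 1)
H(n)*(k + w) = -4*(1 + 16) = -4*17 = -68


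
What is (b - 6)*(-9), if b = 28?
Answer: -198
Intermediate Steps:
(b - 6)*(-9) = (28 - 6)*(-9) = 22*(-9) = -198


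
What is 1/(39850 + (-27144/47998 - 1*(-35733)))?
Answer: 23999/1813902845 ≈ 1.3231e-5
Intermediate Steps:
1/(39850 + (-27144/47998 - 1*(-35733))) = 1/(39850 + (-27144*1/47998 + 35733)) = 1/(39850 + (-13572/23999 + 35733)) = 1/(39850 + 857542695/23999) = 1/(1813902845/23999) = 23999/1813902845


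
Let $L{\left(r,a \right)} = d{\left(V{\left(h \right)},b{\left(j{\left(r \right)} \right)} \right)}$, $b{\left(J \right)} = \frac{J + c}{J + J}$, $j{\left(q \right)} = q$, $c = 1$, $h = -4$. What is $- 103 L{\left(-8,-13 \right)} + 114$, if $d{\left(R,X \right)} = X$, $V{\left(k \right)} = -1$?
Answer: $\frac{1103}{16} \approx 68.938$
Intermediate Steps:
$b{\left(J \right)} = \frac{1 + J}{2 J}$ ($b{\left(J \right)} = \frac{J + 1}{J + J} = \frac{1 + J}{2 J}$)
$L{\left(r,a \right)} = \frac{1 + r}{2 r}$
$- 103 L{\left(-8,-13 \right)} + 114 = - 103 \frac{1 - 8}{2 \left(-8\right)} + 114 = - 103 \cdot \frac{1}{2} \left(- \frac{1}{8}\right) \left(-7\right) + 114 = \left(-103\right) \frac{7}{16} + 114 = - \frac{721}{16} + 114 = \frac{1103}{16}$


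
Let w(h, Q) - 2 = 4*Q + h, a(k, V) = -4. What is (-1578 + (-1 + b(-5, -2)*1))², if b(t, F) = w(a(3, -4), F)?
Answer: 2524921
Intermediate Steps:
w(h, Q) = 2 + h + 4*Q (w(h, Q) = 2 + (4*Q + h) = 2 + (h + 4*Q) = 2 + h + 4*Q)
b(t, F) = -2 + 4*F (b(t, F) = 2 - 4 + 4*F = -2 + 4*F)
(-1578 + (-1 + b(-5, -2)*1))² = (-1578 + (-1 + (-2 + 4*(-2))*1))² = (-1578 + (-1 + (-2 - 8)*1))² = (-1578 + (-1 - 10*1))² = (-1578 + (-1 - 10))² = (-1578 - 11)² = (-1589)² = 2524921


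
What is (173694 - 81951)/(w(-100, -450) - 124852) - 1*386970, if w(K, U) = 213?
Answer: -48231645573/124639 ≈ -3.8697e+5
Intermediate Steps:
(173694 - 81951)/(w(-100, -450) - 124852) - 1*386970 = (173694 - 81951)/(213 - 124852) - 1*386970 = 91743/(-124639) - 386970 = 91743*(-1/124639) - 386970 = -91743/124639 - 386970 = -48231645573/124639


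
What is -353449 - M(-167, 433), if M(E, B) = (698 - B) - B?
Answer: -353281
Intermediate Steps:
M(E, B) = 698 - 2*B
-353449 - M(-167, 433) = -353449 - (698 - 2*433) = -353449 - (698 - 866) = -353449 - 1*(-168) = -353449 + 168 = -353281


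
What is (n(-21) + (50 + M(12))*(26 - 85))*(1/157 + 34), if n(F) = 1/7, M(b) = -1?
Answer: -108040004/1099 ≈ -98308.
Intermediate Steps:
n(F) = ⅐
(n(-21) + (50 + M(12))*(26 - 85))*(1/157 + 34) = (⅐ + (50 - 1)*(26 - 85))*(1/157 + 34) = (⅐ + 49*(-59))*(1/157 + 34) = (⅐ - 2891)*(5339/157) = -20236/7*5339/157 = -108040004/1099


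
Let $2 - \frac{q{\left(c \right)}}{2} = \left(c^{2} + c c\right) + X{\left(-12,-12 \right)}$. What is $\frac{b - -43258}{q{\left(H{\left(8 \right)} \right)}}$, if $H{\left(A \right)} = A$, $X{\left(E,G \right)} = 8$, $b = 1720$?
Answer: $- \frac{22489}{134} \approx -167.83$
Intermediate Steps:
$q{\left(c \right)} = -12 - 4 c^{2}$ ($q{\left(c \right)} = 4 - 2 \left(\left(c^{2} + c c\right) + 8\right) = 4 - 2 \left(\left(c^{2} + c^{2}\right) + 8\right) = 4 - 2 \left(2 c^{2} + 8\right) = 4 - 2 \left(8 + 2 c^{2}\right) = 4 - \left(16 + 4 c^{2}\right) = -12 - 4 c^{2}$)
$\frac{b - -43258}{q{\left(H{\left(8 \right)} \right)}} = \frac{1720 - -43258}{-12 - 4 \cdot 8^{2}} = \frac{1720 + 43258}{-12 - 256} = \frac{44978}{-12 - 256} = \frac{44978}{-268} = 44978 \left(- \frac{1}{268}\right) = - \frac{22489}{134}$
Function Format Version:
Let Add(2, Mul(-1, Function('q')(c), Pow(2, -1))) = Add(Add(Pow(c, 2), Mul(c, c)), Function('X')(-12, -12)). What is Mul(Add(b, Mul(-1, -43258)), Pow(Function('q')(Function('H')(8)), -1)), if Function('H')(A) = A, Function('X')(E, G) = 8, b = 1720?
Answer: Rational(-22489, 134) ≈ -167.83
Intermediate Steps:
Function('q')(c) = Add(-12, Mul(-4, Pow(c, 2))) (Function('q')(c) = Add(4, Mul(-2, Add(Add(Pow(c, 2), Mul(c, c)), 8))) = Add(4, Mul(-2, Add(Add(Pow(c, 2), Pow(c, 2)), 8))) = Add(4, Mul(-2, Add(Mul(2, Pow(c, 2)), 8))) = Add(4, Mul(-2, Add(8, Mul(2, Pow(c, 2))))) = Add(4, Add(-16, Mul(-4, Pow(c, 2)))) = Add(-12, Mul(-4, Pow(c, 2))))
Mul(Add(b, Mul(-1, -43258)), Pow(Function('q')(Function('H')(8)), -1)) = Mul(Add(1720, Mul(-1, -43258)), Pow(Add(-12, Mul(-4, Pow(8, 2))), -1)) = Mul(Add(1720, 43258), Pow(Add(-12, Mul(-4, 64)), -1)) = Mul(44978, Pow(Add(-12, -256), -1)) = Mul(44978, Pow(-268, -1)) = Mul(44978, Rational(-1, 268)) = Rational(-22489, 134)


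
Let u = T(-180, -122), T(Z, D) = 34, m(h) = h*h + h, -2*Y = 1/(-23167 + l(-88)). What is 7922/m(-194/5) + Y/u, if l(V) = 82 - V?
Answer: 154854917233/28669072068 ≈ 5.4015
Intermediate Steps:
Y = 1/45994 (Y = -1/(2*(-23167 + (82 - 1*(-88)))) = -1/(2*(-23167 + (82 + 88))) = -1/(2*(-23167 + 170)) = -½/(-22997) = -½*(-1/22997) = 1/45994 ≈ 2.1742e-5)
m(h) = h + h² (m(h) = h² + h = h + h²)
u = 34
7922/m(-194/5) + Y/u = 7922/(((-194/5)*(1 - 194/5))) + (1/45994)/34 = 7922/(((-194*⅕)*(1 - 194*⅕))) + (1/45994)*(1/34) = 7922/((-194*(1 - 194/5)/5)) + 1/1563796 = 7922/((-194/5*(-189/5))) + 1/1563796 = 7922/(36666/25) + 1/1563796 = 7922*(25/36666) + 1/1563796 = 99025/18333 + 1/1563796 = 154854917233/28669072068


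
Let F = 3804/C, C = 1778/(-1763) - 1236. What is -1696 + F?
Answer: -1852710634/1090423 ≈ -1699.1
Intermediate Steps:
C = -2180846/1763 (C = 1778*(-1/1763) - 1236 = -1778/1763 - 1236 = -2180846/1763 ≈ -1237.0)
F = -3353226/1090423 (F = 3804/(-2180846/1763) = 3804*(-1763/2180846) = -3353226/1090423 ≈ -3.0752)
-1696 + F = -1696 - 3353226/1090423 = -1852710634/1090423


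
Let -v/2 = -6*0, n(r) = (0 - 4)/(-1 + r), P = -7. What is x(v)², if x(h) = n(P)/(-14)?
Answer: 1/784 ≈ 0.0012755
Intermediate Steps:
n(r) = -4/(-1 + r)
v = 0 (v = -(-12)*0 = -2*0 = 0)
x(h) = -1/28 (x(h) = -4/(-1 - 7)/(-14) = -4/(-8)*(-1/14) = -4*(-⅛)*(-1/14) = (½)*(-1/14) = -1/28)
x(v)² = (-1/28)² = 1/784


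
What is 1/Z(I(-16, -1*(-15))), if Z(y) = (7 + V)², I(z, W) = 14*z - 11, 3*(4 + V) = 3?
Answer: 1/16 ≈ 0.062500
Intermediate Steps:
V = -3 (V = -4 + (⅓)*3 = -4 + 1 = -3)
I(z, W) = -11 + 14*z
Z(y) = 16 (Z(y) = (7 - 3)² = 4² = 16)
1/Z(I(-16, -1*(-15))) = 1/16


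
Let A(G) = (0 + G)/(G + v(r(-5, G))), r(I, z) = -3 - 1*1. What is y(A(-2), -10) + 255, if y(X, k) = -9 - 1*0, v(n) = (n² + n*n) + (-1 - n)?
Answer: 246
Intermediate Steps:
r(I, z) = -4 (r(I, z) = -3 - 1 = -4)
v(n) = -1 - n + 2*n² (v(n) = (n² + n²) + (-1 - n) = 2*n² + (-1 - n) = -1 - n + 2*n²)
A(G) = G/(35 + G) (A(G) = (0 + G)/(G + (-1 - 1*(-4) + 2*(-4)²)) = G/(G + (-1 + 4 + 2*16)) = G/(G + (-1 + 4 + 32)) = G/(G + 35) = G/(35 + G))
y(X, k) = -9 (y(X, k) = -9 + 0 = -9)
y(A(-2), -10) + 255 = -9 + 255 = 246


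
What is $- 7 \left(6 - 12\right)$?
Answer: $42$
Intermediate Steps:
$- 7 \left(6 - 12\right) = \left(-7\right) \left(-6\right) = 42$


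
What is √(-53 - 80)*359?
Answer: 359*I*√133 ≈ 4140.2*I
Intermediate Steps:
√(-53 - 80)*359 = √(-133)*359 = (I*√133)*359 = 359*I*√133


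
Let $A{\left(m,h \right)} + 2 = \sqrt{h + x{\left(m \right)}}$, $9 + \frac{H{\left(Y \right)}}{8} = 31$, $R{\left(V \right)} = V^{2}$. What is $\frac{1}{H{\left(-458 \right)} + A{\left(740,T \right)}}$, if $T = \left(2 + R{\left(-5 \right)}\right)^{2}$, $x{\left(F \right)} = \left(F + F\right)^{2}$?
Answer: $- \frac{174}{2160853} + \frac{\sqrt{2191129}}{2160853} \approx 0.0006045$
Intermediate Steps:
$H{\left(Y \right)} = 176$ ($H{\left(Y \right)} = -72 + 8 \cdot 31 = -72 + 248 = 176$)
$x{\left(F \right)} = 4 F^{2}$ ($x{\left(F \right)} = \left(2 F\right)^{2} = 4 F^{2}$)
$T = 729$ ($T = \left(2 + \left(-5\right)^{2}\right)^{2} = \left(2 + 25\right)^{2} = 27^{2} = 729$)
$A{\left(m,h \right)} = -2 + \sqrt{h + 4 m^{2}}$
$\frac{1}{H{\left(-458 \right)} + A{\left(740,T \right)}} = \frac{1}{176 - \left(2 - \sqrt{729 + 4 \cdot 740^{2}}\right)} = \frac{1}{176 - \left(2 - \sqrt{729 + 4 \cdot 547600}\right)} = \frac{1}{176 - \left(2 - \sqrt{729 + 2190400}\right)} = \frac{1}{176 - \left(2 - \sqrt{2191129}\right)} = \frac{1}{174 + \sqrt{2191129}}$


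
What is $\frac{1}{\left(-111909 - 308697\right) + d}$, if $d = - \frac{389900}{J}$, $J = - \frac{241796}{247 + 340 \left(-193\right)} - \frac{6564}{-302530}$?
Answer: $- \frac{18394913063}{9664802506208928} \approx -1.9033 \cdot 10^{-6}$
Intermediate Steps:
$J = \frac{36789826126}{9888646845}$ ($J = - \frac{241796}{247 - 65620} - - \frac{3282}{151265} = - \frac{241796}{-65373} + \frac{3282}{151265} = \left(-241796\right) \left(- \frac{1}{65373}\right) + \frac{3282}{151265} = \frac{241796}{65373} + \frac{3282}{151265} = \frac{36789826126}{9888646845} \approx 3.7204$)
$d = - \frac{1927791702432750}{18394913063}$ ($d = - \frac{389900}{\frac{36789826126}{9888646845}} = \left(-389900\right) \frac{9888646845}{36789826126} = - \frac{1927791702432750}{18394913063} \approx -1.048 \cdot 10^{5}$)
$\frac{1}{\left(-111909 - 308697\right) + d} = \frac{1}{\left(-111909 - 308697\right) - \frac{1927791702432750}{18394913063}} = \frac{1}{-420606 - \frac{1927791702432750}{18394913063}} = \frac{1}{- \frac{9664802506208928}{18394913063}} = - \frac{18394913063}{9664802506208928}$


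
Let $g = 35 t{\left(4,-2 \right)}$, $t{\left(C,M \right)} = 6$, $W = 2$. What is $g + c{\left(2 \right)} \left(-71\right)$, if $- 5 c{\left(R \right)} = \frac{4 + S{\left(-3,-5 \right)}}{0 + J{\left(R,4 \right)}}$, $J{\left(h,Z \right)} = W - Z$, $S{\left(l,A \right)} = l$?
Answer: $\frac{2029}{10} \approx 202.9$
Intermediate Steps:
$g = 210$ ($g = 35 \cdot 6 = 210$)
$J{\left(h,Z \right)} = 2 - Z$
$c{\left(R \right)} = \frac{1}{10}$ ($c{\left(R \right)} = - \frac{\left(4 - 3\right) \frac{1}{0 + \left(2 - 4\right)}}{5} = - \frac{1 \frac{1}{0 + \left(2 - 4\right)}}{5} = - \frac{1 \frac{1}{0 - 2}}{5} = - \frac{1 \frac{1}{-2}}{5} = - \frac{1 \left(- \frac{1}{2}\right)}{5} = \left(- \frac{1}{5}\right) \left(- \frac{1}{2}\right) = \frac{1}{10}$)
$g + c{\left(2 \right)} \left(-71\right) = 210 + \frac{1}{10} \left(-71\right) = 210 - \frac{71}{10} = \frac{2029}{10}$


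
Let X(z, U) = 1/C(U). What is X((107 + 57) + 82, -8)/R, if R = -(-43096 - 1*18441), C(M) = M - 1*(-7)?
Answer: -1/61537 ≈ -1.6250e-5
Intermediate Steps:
C(M) = 7 + M (C(M) = M + 7 = 7 + M)
X(z, U) = 1/(7 + U)
R = 61537 (R = -(-43096 - 18441) = -1*(-61537) = 61537)
X((107 + 57) + 82, -8)/R = 1/((7 - 8)*61537) = (1/61537)/(-1) = -1*1/61537 = -1/61537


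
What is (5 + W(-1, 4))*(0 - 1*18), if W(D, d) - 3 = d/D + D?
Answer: -54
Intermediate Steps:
W(D, d) = 3 + D + d/D (W(D, d) = 3 + (d/D + D) = 3 + (D + d/D) = 3 + D + d/D)
(5 + W(-1, 4))*(0 - 1*18) = (5 + (3 - 1 + 4/(-1)))*(0 - 1*18) = (5 + (3 - 1 + 4*(-1)))*(0 - 18) = (5 + (3 - 1 - 4))*(-18) = (5 - 2)*(-18) = 3*(-18) = -54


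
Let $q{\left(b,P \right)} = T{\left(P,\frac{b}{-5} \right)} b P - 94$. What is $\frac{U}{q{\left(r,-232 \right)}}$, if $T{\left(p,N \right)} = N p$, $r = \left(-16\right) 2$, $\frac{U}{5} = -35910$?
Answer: $\frac{149625}{9186041} \approx 0.016288$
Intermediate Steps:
$U = -179550$ ($U = 5 \left(-35910\right) = -179550$)
$r = -32$
$q{\left(b,P \right)} = -94 - \frac{P^{2} b^{2}}{5}$ ($q{\left(b,P \right)} = \frac{b}{-5} P b P - 94 = b \left(- \frac{1}{5}\right) P b P - 94 = - \frac{b}{5} P b P - 94 = - \frac{P b}{5} b P - 94 = - \frac{P b^{2}}{5} P - 94 = - \frac{P^{2} b^{2}}{5} - 94 = -94 - \frac{P^{2} b^{2}}{5}$)
$\frac{U}{q{\left(r,-232 \right)}} = - \frac{179550}{-94 - \frac{\left(-232\right)^{2} \left(-32\right)^{2}}{5}} = - \frac{179550}{-94 - \frac{53824}{5} \cdot 1024} = - \frac{179550}{-94 - \frac{55115776}{5}} = - \frac{179550}{- \frac{55116246}{5}} = \left(-179550\right) \left(- \frac{5}{55116246}\right) = \frac{149625}{9186041}$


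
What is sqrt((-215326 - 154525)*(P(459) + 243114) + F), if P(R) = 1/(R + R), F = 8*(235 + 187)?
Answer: I*sqrt(8419370178936570)/306 ≈ 2.9986e+5*I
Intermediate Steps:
F = 3376 (F = 8*422 = 3376)
P(R) = 1/(2*R)
sqrt((-215326 - 154525)*(P(459) + 243114) + F) = sqrt((-215326 - 154525)*((1/2)/459 + 243114) + 3376) = sqrt(-369851*((1/2)*(1/459) + 243114) + 3376) = sqrt(-369851*(1/918 + 243114) + 3376) = sqrt(-369851*223178653/918 + 3376) = sqrt(-82542847990703/918 + 3376) = sqrt(-82542844891535/918) = I*sqrt(8419370178936570)/306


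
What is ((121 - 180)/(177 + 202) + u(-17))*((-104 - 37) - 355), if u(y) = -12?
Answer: 2285072/379 ≈ 6029.2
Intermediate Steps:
((121 - 180)/(177 + 202) + u(-17))*((-104 - 37) - 355) = ((121 - 180)/(177 + 202) - 12)*((-104 - 37) - 355) = (-59/379 - 12)*(-141 - 355) = (-59*1/379 - 12)*(-496) = (-59/379 - 12)*(-496) = -4607/379*(-496) = 2285072/379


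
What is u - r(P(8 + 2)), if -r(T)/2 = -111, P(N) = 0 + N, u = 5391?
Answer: 5169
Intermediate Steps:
P(N) = N
r(T) = 222 (r(T) = -2*(-111) = 222)
u - r(P(8 + 2)) = 5391 - 1*222 = 5391 - 222 = 5169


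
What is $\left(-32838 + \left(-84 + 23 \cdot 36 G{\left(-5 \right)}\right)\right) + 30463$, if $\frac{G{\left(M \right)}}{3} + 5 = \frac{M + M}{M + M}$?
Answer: $-12395$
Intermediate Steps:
$G{\left(M \right)} = -12$ ($G{\left(M \right)} = -15 + 3 \frac{M + M}{M + M} = -15 + 3 \frac{2 M}{2 M} = -15 + 3 \cdot 2 M \frac{1}{2 M} = -15 + 3 \cdot 1 = -15 + 3 = -12$)
$\left(-32838 + \left(-84 + 23 \cdot 36 G{\left(-5 \right)}\right)\right) + 30463 = \left(-32838 + \left(-84 + 23 \cdot 36 \left(-12\right)\right)\right) + 30463 = \left(-32838 + \left(-84 + 23 \left(-432\right)\right)\right) + 30463 = \left(-32838 - 10020\right) + 30463 = -42858 + 30463 = -12395$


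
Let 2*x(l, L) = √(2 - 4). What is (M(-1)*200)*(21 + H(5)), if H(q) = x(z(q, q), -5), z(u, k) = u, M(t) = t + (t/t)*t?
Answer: -8400 - 200*I*√2 ≈ -8400.0 - 282.84*I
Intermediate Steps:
M(t) = 2*t (M(t) = t + 1*t = t + t = 2*t)
x(l, L) = I*√2/2 (x(l, L) = √(2 - 4)/2 = √(-2)/2 = (I*√2)/2 = I*√2/2)
H(q) = I*√2/2
(M(-1)*200)*(21 + H(5)) = ((2*(-1))*200)*(21 + I*√2/2) = (-2*200)*(21 + I*√2/2) = -400*(21 + I*√2/2) = -8400 - 200*I*√2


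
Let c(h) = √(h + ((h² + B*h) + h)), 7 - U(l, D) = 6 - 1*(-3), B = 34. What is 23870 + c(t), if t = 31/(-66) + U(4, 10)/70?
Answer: 23870 + I*√94392359/2310 ≈ 23870.0 + 4.2059*I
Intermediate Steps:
U(l, D) = -2 (U(l, D) = 7 - (6 - 1*(-3)) = 7 - (6 + 3) = 7 - 1*9 = 7 - 9 = -2)
t = -1151/2310 (t = 31/(-66) - 2/70 = 31*(-1/66) - 2*1/70 = -31/66 - 1/35 = -1151/2310 ≈ -0.49827)
c(h) = √(h² + 36*h) (c(h) = √(h + ((h² + 34*h) + h)) = √(h + (h² + 35*h)) = √(h² + 36*h))
23870 + c(t) = 23870 + √(-1151*(36 - 1151/2310)/2310) = 23870 + √(-1151/2310*82009/2310) = 23870 + √(-94392359/5336100) = 23870 + I*√94392359/2310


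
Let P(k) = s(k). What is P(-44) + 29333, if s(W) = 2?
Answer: 29335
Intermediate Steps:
P(k) = 2
P(-44) + 29333 = 2 + 29333 = 29335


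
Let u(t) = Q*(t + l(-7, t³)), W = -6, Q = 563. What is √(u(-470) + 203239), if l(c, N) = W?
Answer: I*√64749 ≈ 254.46*I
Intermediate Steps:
l(c, N) = -6
u(t) = -3378 + 563*t (u(t) = 563*(t - 6) = 563*(-6 + t) = -3378 + 563*t)
√(u(-470) + 203239) = √((-3378 + 563*(-470)) + 203239) = √((-3378 - 264610) + 203239) = √(-267988 + 203239) = √(-64749) = I*√64749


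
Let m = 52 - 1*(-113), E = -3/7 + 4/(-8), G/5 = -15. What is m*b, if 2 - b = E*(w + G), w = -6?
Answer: -169125/14 ≈ -12080.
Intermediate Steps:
G = -75 (G = 5*(-15) = -75)
E = -13/14 (E = -3*⅐ + 4*(-⅛) = -3/7 - ½ = -13/14 ≈ -0.92857)
m = 165 (m = 52 + 113 = 165)
b = -1025/14 (b = 2 - (-13)*(-6 - 75)/14 = 2 - (-13)*(-81)/14 = 2 - 1*1053/14 = 2 - 1053/14 = -1025/14 ≈ -73.214)
m*b = 165*(-1025/14) = -169125/14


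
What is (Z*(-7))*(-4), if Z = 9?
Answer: 252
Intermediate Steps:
(Z*(-7))*(-4) = (9*(-7))*(-4) = -63*(-4) = 252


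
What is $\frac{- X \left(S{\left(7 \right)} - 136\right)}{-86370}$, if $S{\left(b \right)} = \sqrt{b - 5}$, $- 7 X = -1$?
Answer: $- \frac{68}{302295} + \frac{\sqrt{2}}{604590} \approx -0.00022261$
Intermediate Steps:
$X = \frac{1}{7}$ ($X = \left(- \frac{1}{7}\right) \left(-1\right) = \frac{1}{7} \approx 0.14286$)
$S{\left(b \right)} = \sqrt{-5 + b}$
$\frac{- X \left(S{\left(7 \right)} - 136\right)}{-86370} = \frac{\left(-1\right) \frac{1}{7} \left(\sqrt{-5 + 7} - 136\right)}{-86370} = - \frac{\sqrt{2} - 136}{7} \left(- \frac{1}{86370}\right) = - \frac{-136 + \sqrt{2}}{7} \left(- \frac{1}{86370}\right) = \left(\frac{136}{7} - \frac{\sqrt{2}}{7}\right) \left(- \frac{1}{86370}\right) = - \frac{68}{302295} + \frac{\sqrt{2}}{604590}$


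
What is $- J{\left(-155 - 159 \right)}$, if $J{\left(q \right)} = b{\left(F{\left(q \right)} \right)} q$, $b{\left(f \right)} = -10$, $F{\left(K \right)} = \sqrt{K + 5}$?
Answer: $-3140$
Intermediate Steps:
$F{\left(K \right)} = \sqrt{5 + K}$
$J{\left(q \right)} = - 10 q$
$- J{\left(-155 - 159 \right)} = - \left(-10\right) \left(-155 - 159\right) = - \left(-10\right) \left(-314\right) = \left(-1\right) 3140 = -3140$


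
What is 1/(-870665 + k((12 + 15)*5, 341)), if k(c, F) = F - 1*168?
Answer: -1/870492 ≈ -1.1488e-6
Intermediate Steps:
k(c, F) = -168 + F (k(c, F) = F - 168 = -168 + F)
1/(-870665 + k((12 + 15)*5, 341)) = 1/(-870665 + (-168 + 341)) = 1/(-870665 + 173) = 1/(-870492) = -1/870492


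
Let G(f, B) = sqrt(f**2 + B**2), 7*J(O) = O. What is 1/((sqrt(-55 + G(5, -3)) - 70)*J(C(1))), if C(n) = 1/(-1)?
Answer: 1/(10 - I*sqrt(55 - sqrt(34))/7) ≈ 0.099007 + 0.0099177*I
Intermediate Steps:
C(n) = -1
J(O) = O/7
G(f, B) = sqrt(B**2 + f**2)
1/((sqrt(-55 + G(5, -3)) - 70)*J(C(1))) = 1/((sqrt(-55 + sqrt((-3)**2 + 5**2)) - 70)*((1/7)*(-1))) = 1/((sqrt(-55 + sqrt(9 + 25)) - 70)*(-1/7)) = 1/((sqrt(-55 + sqrt(34)) - 70)*(-1/7)) = 1/((-70 + sqrt(-55 + sqrt(34)))*(-1/7)) = 1/(10 - sqrt(-55 + sqrt(34))/7)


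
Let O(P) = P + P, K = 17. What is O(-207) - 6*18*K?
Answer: -2250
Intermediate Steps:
O(P) = 2*P
O(-207) - 6*18*K = 2*(-207) - 6*18*17 = -414 - 108*17 = -414 - 1*1836 = -414 - 1836 = -2250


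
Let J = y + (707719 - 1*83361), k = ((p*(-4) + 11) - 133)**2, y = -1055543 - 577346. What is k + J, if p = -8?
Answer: -1000431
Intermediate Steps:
y = -1632889
k = 8100 (k = ((-8*(-4) + 11) - 133)**2 = ((32 + 11) - 133)**2 = (43 - 133)**2 = (-90)**2 = 8100)
J = -1008531 (J = -1632889 + (707719 - 1*83361) = -1632889 + (707719 - 83361) = -1632889 + 624358 = -1008531)
k + J = 8100 - 1008531 = -1000431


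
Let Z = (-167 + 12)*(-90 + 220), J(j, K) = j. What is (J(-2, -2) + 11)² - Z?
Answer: 20231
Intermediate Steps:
Z = -20150 (Z = -155*130 = -20150)
(J(-2, -2) + 11)² - Z = (-2 + 11)² - 1*(-20150) = 9² + 20150 = 81 + 20150 = 20231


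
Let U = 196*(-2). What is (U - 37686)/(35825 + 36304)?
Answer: -38078/72129 ≈ -0.52792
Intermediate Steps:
U = -392
(U - 37686)/(35825 + 36304) = (-392 - 37686)/(35825 + 36304) = -38078/72129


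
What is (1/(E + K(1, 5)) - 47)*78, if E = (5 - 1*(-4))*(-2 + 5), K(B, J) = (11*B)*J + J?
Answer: -106288/29 ≈ -3665.1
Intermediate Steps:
K(B, J) = J + 11*B*J (K(B, J) = 11*B*J + J = J + 11*B*J)
E = 27 (E = (5 + 4)*3 = 9*3 = 27)
(1/(E + K(1, 5)) - 47)*78 = (1/(27 + 5*(1 + 11*1)) - 47)*78 = (1/(27 + 5*(1 + 11)) - 47)*78 = (1/(27 + 5*12) - 47)*78 = (1/(27 + 60) - 47)*78 = (1/87 - 47)*78 = -4088/87*78 = -106288/29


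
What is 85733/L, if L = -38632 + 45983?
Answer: 85733/7351 ≈ 11.663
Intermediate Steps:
L = 7351
85733/L = 85733/7351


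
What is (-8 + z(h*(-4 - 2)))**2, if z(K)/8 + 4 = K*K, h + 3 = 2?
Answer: 61504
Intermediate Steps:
h = -1 (h = -3 + 2 = -1)
z(K) = -32 + 8*K**2 (z(K) = -32 + 8*(K*K) = -32 + 8*K**2)
(-8 + z(h*(-4 - 2)))**2 = (-8 + (-32 + 8*(-(-4 - 2))**2))**2 = (-8 + (-32 + 8*(-1*(-6))**2))**2 = (-8 + (-32 + 8*6**2))**2 = (-8 + (-32 + 8*36))**2 = (-8 + (-32 + 288))**2 = (-8 + 256)**2 = 248**2 = 61504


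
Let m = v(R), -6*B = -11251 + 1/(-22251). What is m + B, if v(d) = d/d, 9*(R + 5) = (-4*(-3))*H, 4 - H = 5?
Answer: 125239754/66753 ≈ 1876.2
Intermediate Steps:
H = -1 (H = 4 - 1*5 = 4 - 5 = -1)
R = -19/3 (R = -5 + (-4*(-3)*(-1))/9 = -5 + (12*(-1))/9 = -5 + (⅑)*(-12) = -5 - 4/3 = -19/3 ≈ -6.3333)
v(d) = 1
B = 125173001/66753 (B = -(-11251 + 1/(-22251))/6 = -(-11251 - 1/22251)/6 = -⅙*(-250346002/22251) = 125173001/66753 ≈ 1875.2)
m = 1
m + B = 1 + 125173001/66753 = 125239754/66753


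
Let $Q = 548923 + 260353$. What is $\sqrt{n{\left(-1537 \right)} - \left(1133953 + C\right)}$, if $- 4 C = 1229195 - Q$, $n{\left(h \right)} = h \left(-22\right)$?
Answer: $\frac{3 i \sqrt{442293}}{2} \approx 997.58 i$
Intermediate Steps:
$Q = 809276$
$n{\left(h \right)} = - 22 h$
$C = - \frac{419919}{4}$ ($C = - \frac{1229195 - 809276}{4} = \left(- \frac{1}{4}\right) 419919 = - \frac{419919}{4} \approx -1.0498 \cdot 10^{5}$)
$\sqrt{n{\left(-1537 \right)} - \left(1133953 + C\right)} = \sqrt{\left(-22\right) \left(-1537\right) - \frac{4115893}{4}} = \sqrt{33814 + \left(-1133953 + \frac{419919}{4}\right)} = \sqrt{33814 - \frac{4115893}{4}} = \sqrt{- \frac{3980637}{4}} = \frac{3 i \sqrt{442293}}{2}$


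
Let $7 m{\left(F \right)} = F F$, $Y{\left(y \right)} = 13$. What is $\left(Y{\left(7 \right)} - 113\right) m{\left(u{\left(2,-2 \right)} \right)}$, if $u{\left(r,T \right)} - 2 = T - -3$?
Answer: $- \frac{900}{7} \approx -128.57$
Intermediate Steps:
$u{\left(r,T \right)} = 5 + T$ ($u{\left(r,T \right)} = 2 + \left(T - -3\right) = 2 + \left(T + 3\right) = 2 + \left(3 + T\right) = 5 + T$)
$m{\left(F \right)} = \frac{F^{2}}{7}$ ($m{\left(F \right)} = \frac{F F}{7} = \frac{F^{2}}{7}$)
$\left(Y{\left(7 \right)} - 113\right) m{\left(u{\left(2,-2 \right)} \right)} = \left(13 - 113\right) \frac{\left(5 - 2\right)^{2}}{7} = - 100 \frac{3^{2}}{7} = - 100 \cdot \frac{1}{7} \cdot 9 = \left(-100\right) \frac{9}{7} = - \frac{900}{7}$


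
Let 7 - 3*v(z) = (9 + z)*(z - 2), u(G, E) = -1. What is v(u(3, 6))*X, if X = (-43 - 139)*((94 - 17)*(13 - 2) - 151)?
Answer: -1308944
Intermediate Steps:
v(z) = 7/3 - (-2 + z)*(9 + z)/3 (v(z) = 7/3 - (9 + z)*(z - 2)/3 = 7/3 - (9 + z)*(-2 + z)/3 = 7/3 - (-2 + z)*(9 + z)/3)
X = -126672 (X = -182*(77*11 - 151) = -182*(847 - 151) = -182*696 = -126672)
v(u(3, 6))*X = (25/3 - 7/3*(-1) - ⅓*(-1)²)*(-126672) = (25/3 + 7/3 - ⅓*1)*(-126672) = (25/3 + 7/3 - ⅓)*(-126672) = (31/3)*(-126672) = -1308944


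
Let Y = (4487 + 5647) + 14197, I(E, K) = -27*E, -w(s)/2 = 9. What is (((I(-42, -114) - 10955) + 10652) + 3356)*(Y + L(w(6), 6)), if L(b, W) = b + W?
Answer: 101823653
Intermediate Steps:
w(s) = -18 (w(s) = -2*9 = -18)
L(b, W) = W + b
Y = 24331 (Y = 10134 + 14197 = 24331)
(((I(-42, -114) - 10955) + 10652) + 3356)*(Y + L(w(6), 6)) = (((-27*(-42) - 10955) + 10652) + 3356)*(24331 + (6 - 18)) = (((1134 - 10955) + 10652) + 3356)*(24331 - 12) = ((-9821 + 10652) + 3356)*24319 = (831 + 3356)*24319 = 4187*24319 = 101823653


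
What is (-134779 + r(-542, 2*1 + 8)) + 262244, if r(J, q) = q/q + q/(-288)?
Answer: 18355099/144 ≈ 1.2747e+5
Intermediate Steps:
r(J, q) = 1 - q/288 (r(J, q) = 1 + q*(-1/288) = 1 - q/288)
(-134779 + r(-542, 2*1 + 8)) + 262244 = (-134779 + (1 - (2*1 + 8)/288)) + 262244 = (-134779 + (1 - (2 + 8)/288)) + 262244 = (-134779 + (1 - 1/288*10)) + 262244 = (-134779 + (1 - 5/144)) + 262244 = (-134779 + 139/144) + 262244 = -19408037/144 + 262244 = 18355099/144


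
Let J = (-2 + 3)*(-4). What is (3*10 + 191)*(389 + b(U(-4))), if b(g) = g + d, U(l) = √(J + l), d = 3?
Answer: 86632 + 442*I*√2 ≈ 86632.0 + 625.08*I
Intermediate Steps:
J = -4 (J = 1*(-4) = -4)
U(l) = √(-4 + l)
b(g) = 3 + g (b(g) = g + 3 = 3 + g)
(3*10 + 191)*(389 + b(U(-4))) = (3*10 + 191)*(389 + (3 + √(-4 - 4))) = (30 + 191)*(389 + (3 + √(-8))) = 221*(389 + (3 + 2*I*√2)) = 221*(392 + 2*I*√2) = 86632 + 442*I*√2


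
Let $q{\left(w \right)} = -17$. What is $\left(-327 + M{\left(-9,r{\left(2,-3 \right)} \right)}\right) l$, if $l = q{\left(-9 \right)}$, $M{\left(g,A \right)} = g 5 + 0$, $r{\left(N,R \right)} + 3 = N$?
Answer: $6324$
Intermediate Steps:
$r{\left(N,R \right)} = -3 + N$
$M{\left(g,A \right)} = 5 g$ ($M{\left(g,A \right)} = 5 g + 0 = 5 g$)
$l = -17$
$\left(-327 + M{\left(-9,r{\left(2,-3 \right)} \right)}\right) l = \left(-327 + 5 \left(-9\right)\right) \left(-17\right) = \left(-327 - 45\right) \left(-17\right) = \left(-372\right) \left(-17\right) = 6324$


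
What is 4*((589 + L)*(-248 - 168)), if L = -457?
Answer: -219648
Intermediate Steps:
4*((589 + L)*(-248 - 168)) = 4*((589 - 457)*(-248 - 168)) = 4*(132*(-416)) = 4*(-54912) = -219648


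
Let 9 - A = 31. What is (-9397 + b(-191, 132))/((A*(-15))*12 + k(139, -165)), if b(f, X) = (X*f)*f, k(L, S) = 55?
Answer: 961219/803 ≈ 1197.0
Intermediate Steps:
A = -22 (A = 9 - 1*31 = 9 - 31 = -22)
b(f, X) = X*f²
(-9397 + b(-191, 132))/((A*(-15))*12 + k(139, -165)) = (-9397 + 132*(-191)²)/(-22*(-15)*12 + 55) = (-9397 + 132*36481)/(330*12 + 55) = (-9397 + 4815492)/(3960 + 55) = 4806095/4015 = 4806095*(1/4015) = 961219/803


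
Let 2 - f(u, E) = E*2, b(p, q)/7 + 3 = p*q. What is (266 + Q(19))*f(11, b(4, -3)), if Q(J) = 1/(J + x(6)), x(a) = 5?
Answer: 338405/6 ≈ 56401.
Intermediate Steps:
b(p, q) = -21 + 7*p*q (b(p, q) = -21 + 7*(p*q) = -21 + 7*p*q)
f(u, E) = 2 - 2*E (f(u, E) = 2 - E*2 = 2 - 2*E)
Q(J) = 1/(5 + J) (Q(J) = 1/(J + 5) = 1/(5 + J))
(266 + Q(19))*f(11, b(4, -3)) = (266 + 1/(5 + 19))*(2 - 2*(-21 + 7*4*(-3))) = (266 + 1/24)*(2 - 2*(-21 - 84)) = (266 + 1/24)*(2 - 2*(-105)) = 6385*(2 + 210)/24 = (6385/24)*212 = 338405/6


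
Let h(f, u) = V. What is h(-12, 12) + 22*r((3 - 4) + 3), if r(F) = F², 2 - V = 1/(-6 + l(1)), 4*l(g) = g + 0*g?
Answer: 2074/23 ≈ 90.174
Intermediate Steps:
l(g) = g/4 (l(g) = (g + 0*g)/4 = (g + 0)/4 = g/4)
V = 50/23 (V = 2 - 1/(-6 + (¼)*1) = 2 - 1/(-6 + ¼) = 2 - 1/(-23/4) = 2 - 1*(-4/23) = 2 + 4/23 = 50/23 ≈ 2.1739)
h(f, u) = 50/23
h(-12, 12) + 22*r((3 - 4) + 3) = 50/23 + 22*((3 - 4) + 3)² = 50/23 + 22*(-1 + 3)² = 50/23 + 22*2² = 50/23 + 22*4 = 50/23 + 88 = 2074/23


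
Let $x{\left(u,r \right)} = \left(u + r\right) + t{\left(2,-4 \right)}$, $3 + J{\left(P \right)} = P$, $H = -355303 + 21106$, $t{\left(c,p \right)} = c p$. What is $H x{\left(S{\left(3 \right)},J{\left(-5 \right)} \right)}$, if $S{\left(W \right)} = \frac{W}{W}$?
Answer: $5012955$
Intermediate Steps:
$H = -334197$
$J{\left(P \right)} = -3 + P$
$S{\left(W \right)} = 1$
$x{\left(u,r \right)} = -8 + r + u$ ($x{\left(u,r \right)} = \left(u + r\right) + 2 \left(-4\right) = \left(r + u\right) - 8 = -8 + r + u$)
$H x{\left(S{\left(3 \right)},J{\left(-5 \right)} \right)} = - 334197 \left(-8 - 8 + 1\right) = \left(-334197\right) \left(-15\right) = 5012955$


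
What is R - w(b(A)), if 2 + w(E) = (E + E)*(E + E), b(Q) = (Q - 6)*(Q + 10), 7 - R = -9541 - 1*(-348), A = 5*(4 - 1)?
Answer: -193298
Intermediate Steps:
A = 15 (A = 5*3 = 15)
R = 9200 (R = 7 - (-9541 - 1*(-348)) = 7 - (-9541 + 348) = 7 - 1*(-9193) = 7 + 9193 = 9200)
b(Q) = (-6 + Q)*(10 + Q)
w(E) = -2 + 4*E² (w(E) = -2 + (E + E)*(E + E) = -2 + (2*E)*(2*E) = -2 + 4*E²)
R - w(b(A)) = 9200 - (-2 + 4*(-60 + 15² + 4*15)²) = 9200 - (-2 + 4*(-60 + 225 + 60)²) = 9200 - (-2 + 4*225²) = 9200 - (-2 + 4*50625) = 9200 - (-2 + 202500) = 9200 - 1*202498 = 9200 - 202498 = -193298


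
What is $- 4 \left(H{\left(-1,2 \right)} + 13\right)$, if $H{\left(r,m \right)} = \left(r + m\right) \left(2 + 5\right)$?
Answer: $-80$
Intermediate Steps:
$H{\left(r,m \right)} = 7 m + 7 r$ ($H{\left(r,m \right)} = \left(m + r\right) 7 = 7 m + 7 r$)
$- 4 \left(H{\left(-1,2 \right)} + 13\right) = - 4 \left(\left(7 \cdot 2 + 7 \left(-1\right)\right) + 13\right) = - 4 \left(\left(14 - 7\right) + 13\right) = - 4 \left(7 + 13\right) = \left(-4\right) 20 = -80$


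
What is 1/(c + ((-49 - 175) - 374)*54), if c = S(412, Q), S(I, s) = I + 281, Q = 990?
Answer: -1/31599 ≈ -3.1647e-5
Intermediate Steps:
S(I, s) = 281 + I
c = 693 (c = 281 + 412 = 693)
1/(c + ((-49 - 175) - 374)*54) = 1/(693 + ((-49 - 175) - 374)*54) = 1/(693 + (-224 - 374)*54) = 1/(693 - 598*54) = 1/(693 - 32292) = 1/(-31599) = -1/31599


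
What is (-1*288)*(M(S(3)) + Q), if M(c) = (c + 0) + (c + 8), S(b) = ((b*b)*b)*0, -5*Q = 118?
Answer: 22464/5 ≈ 4492.8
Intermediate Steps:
Q = -118/5 (Q = -⅕*118 = -118/5 ≈ -23.600)
S(b) = 0 (S(b) = (b²*b)*0 = b³*0 = 0)
M(c) = 8 + 2*c (M(c) = c + (8 + c) = 8 + 2*c)
(-1*288)*(M(S(3)) + Q) = (-1*288)*((8 + 2*0) - 118/5) = -288*((8 + 0) - 118/5) = -288*(8 - 118/5) = -288*(-78/5) = 22464/5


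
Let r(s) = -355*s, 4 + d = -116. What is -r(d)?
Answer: -42600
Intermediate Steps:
d = -120 (d = -4 - 116 = -120)
-r(d) = -(-355)*(-120) = -1*42600 = -42600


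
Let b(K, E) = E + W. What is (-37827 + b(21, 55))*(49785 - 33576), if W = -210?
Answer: -615650238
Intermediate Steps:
b(K, E) = -210 + E (b(K, E) = E - 210 = -210 + E)
(-37827 + b(21, 55))*(49785 - 33576) = (-37827 + (-210 + 55))*(49785 - 33576) = (-37827 - 155)*16209 = -37982*16209 = -615650238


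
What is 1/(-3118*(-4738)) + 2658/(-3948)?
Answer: -3272237777/4860344636 ≈ -0.67325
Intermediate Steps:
1/(-3118*(-4738)) + 2658/(-3948) = -1/3118*(-1/4738) + 2658*(-1/3948) = 1/14773084 - 443/658 = -3272237777/4860344636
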